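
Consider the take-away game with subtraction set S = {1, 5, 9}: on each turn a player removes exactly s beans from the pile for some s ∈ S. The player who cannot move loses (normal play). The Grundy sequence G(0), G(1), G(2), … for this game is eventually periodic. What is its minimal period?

2

n :  0  1  2  3  4  5  6  7  8  9 10 11 12 13 14
G :  0  1  0  1  0  1  0  1  0  1  0  1  0  1  0
G(n+2) = G(n) holds for n = 0,…,8 (a full window of length max(S) = 9), so the sequence is purely periodic with period 2.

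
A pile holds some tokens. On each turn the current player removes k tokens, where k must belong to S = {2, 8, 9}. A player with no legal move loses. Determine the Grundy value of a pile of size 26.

0

n :  0  1  2  3  4  5  6  7  8  9 10 11 12 13 14 15 16 17 18 19 20 21 22 23 24 25 26
G :  0  0  1  1  0  0  1  1  2  2  3  0  2  1  3  0  0  1  1  2  3  0  0  1  1  2  0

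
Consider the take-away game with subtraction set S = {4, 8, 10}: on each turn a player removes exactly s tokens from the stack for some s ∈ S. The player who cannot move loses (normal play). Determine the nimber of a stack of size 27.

G(0) = 0
G(1) = mex{} = 0
G(2) = mex{} = 0
G(3) = mex{} = 0
G(4) = mex{0} = 1
G(5) = mex{0} = 1
G(6) = mex{0} = 1
G(7) = mex{0} = 1
G(8) = mex{1,0} = 2
G(9) = mex{1,0} = 2
G(10) = mex{1,0,0} = 2
G(11) = mex{1,0,0} = 2
G(12) = mex{2,1,0} = 3
G(13) = mex{2,1,0} = 3
G(14) = mex{2,1,1} = 0
G(15) = mex{2,1,1} = 0
G(16) = mex{3,2,1} = 0
G(17) = mex{3,2,1} = 0
G(18) = mex{0,2,2} = 1
G(19) = mex{0,2,2} = 1
G(20) = mex{0,3,2} = 1
G(21) = mex{0,3,2} = 1
G(22) = mex{1,0,3} = 2
G(23) = mex{1,0,3} = 2
G(24) = mex{1,0,0} = 2
G(25) = mex{1,0,0} = 2
G(26) = mex{2,1,0} = 3
G(27) = mex{2,1,0} = 3

3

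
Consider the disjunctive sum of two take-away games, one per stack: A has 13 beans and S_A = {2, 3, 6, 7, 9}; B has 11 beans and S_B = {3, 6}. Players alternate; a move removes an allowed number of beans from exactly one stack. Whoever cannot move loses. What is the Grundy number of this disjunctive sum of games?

Stack A, S = {2, 3, 6, 7, 9}:
G(0) = 0
G(1) = mex{} = 0
G(2) = mex{0} = 1
G(3) = mex{0,0} = 1
G(4) = mex{1,0} = 2
G(5) = mex{1,1} = 0
G(6) = mex{2,1,0} = 3
G(7) = mex{0,2,0,0} = 1
G(8) = mex{3,0,1,0} = 2
G(9) = mex{1,3,1,1,0} = 2
G(10) = mex{2,1,2,1,0} = 3
G(11) = mex{2,2,0,2,1} = 3
G(12) = mex{3,2,3,0,1} = 4
G(13) = mex{3,3,1,3,2} = 0
G_A(13) = 0.
Stack B, S = {3, 6}:
G(0) = 0
G(1) = mex{} = 0
G(2) = mex{} = 0
G(3) = mex{0} = 1
G(4) = mex{0} = 1
G(5) = mex{0} = 1
G(6) = mex{1,0} = 2
G(7) = mex{1,0} = 2
G(8) = mex{1,0} = 2
G(9) = mex{2,1} = 0
G(10) = mex{2,1} = 0
G(11) = mex{2,1} = 0
G_B(11) = 0.
Combined Grundy value = 0 ⊕ 0 = 0.

0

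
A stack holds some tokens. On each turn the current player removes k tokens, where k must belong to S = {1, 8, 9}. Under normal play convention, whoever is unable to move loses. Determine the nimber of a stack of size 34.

n :  0  1  2  3  4  5  6  7  8  9 10 11 12 13 14 15 16 17 18 19 20 21 22 23 24 25 26 27 28 29 30 31 32 33 34
G :  0  1  0  1  0  1  0  1  2  3  2  3  2  3  2  3  0  1  0  1  0  1  0  1  2  3  2  3  2  3  2  3  0  1  0

0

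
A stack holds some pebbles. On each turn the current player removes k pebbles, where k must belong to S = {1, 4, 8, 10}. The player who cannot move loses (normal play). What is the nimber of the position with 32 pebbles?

2

n :  0  1  2  3  4  5  6  7  8  9 10 11 12 13 14 15 16 17 18 19 20 21 22 23 24 25 26 27 28 29 30 31 32
G :  0  1  0  1  2  0  1  0  1  2  3  2  3  4  0  1  0  1  2  0  1  0  1  2  3  2  3  4  0  1  0  1  2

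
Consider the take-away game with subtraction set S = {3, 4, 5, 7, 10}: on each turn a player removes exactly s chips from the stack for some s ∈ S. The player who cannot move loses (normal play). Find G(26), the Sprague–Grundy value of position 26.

n :  0  1  2  3  4  5  6  7  8  9 10 11 12 13 14 15 16 17 18 19 20 21 22 23 24 25 26
G :  0  0  0  1  1  1  2  2  2  3  3  3  4  0  0  0  1  1  1  2  2  2  3  3  3  4  0

0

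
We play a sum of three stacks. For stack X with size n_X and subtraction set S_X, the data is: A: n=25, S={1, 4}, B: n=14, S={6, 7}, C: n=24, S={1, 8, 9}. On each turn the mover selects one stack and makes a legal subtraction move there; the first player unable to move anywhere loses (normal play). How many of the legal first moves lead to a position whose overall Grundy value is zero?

Stack A, S = {1, 4}:
G(0) = 0
G(1) = mex{0} = 1
G(2) = mex{1} = 0
G(3) = mex{0} = 1
G(4) = mex{1,0} = 2
G(5) = mex{2,1} = 0
G(6) = mex{0,0} = 1
G(7) = mex{1,1} = 0
G(8) = mex{0,2} = 1
G(9) = mex{1,0} = 2
G(10) = mex{2,1} = 0
G(11) = mex{0,0} = 1
G(12) = mex{1,1} = 0
G(13) = mex{0,2} = 1
G(14) = mex{1,0} = 2
G(15) = mex{2,1} = 0
G(16) = mex{0,0} = 1
G(17) = mex{1,1} = 0
G(18) = mex{0,2} = 1
G(19) = mex{1,0} = 2
G(20) = mex{2,1} = 0
G(21) = mex{0,0} = 1
G(22) = mex{1,1} = 0
G(23) = mex{0,2} = 1
G(24) = mex{1,0} = 2
G(25) = mex{2,1} = 0
G_A(25) = 0.
Stack B, S = {6, 7}:
G(0) = 0
G(1) = mex{} = 0
G(2) = mex{} = 0
G(3) = mex{} = 0
G(4) = mex{} = 0
G(5) = mex{} = 0
G(6) = mex{0} = 1
G(7) = mex{0,0} = 1
G(8) = mex{0,0} = 1
G(9) = mex{0,0} = 1
G(10) = mex{0,0} = 1
G(11) = mex{0,0} = 1
G(12) = mex{1,0} = 2
G(13) = mex{1,1} = 0
G(14) = mex{1,1} = 0
G_B(14) = 0.
Stack C, S = {1, 8, 9}:
n :  0  1  2  3  4  5  6  7  8  9 10 11 12 13 14 15 16 17 18 19 20 21 22 23 24
G :  0  1  0  1  0  1  0  1  2  3  2  3  2  3  2  3  0  1  0  1  0  1  0  1  2
G_C(24) = 2.
Combined Grundy value = 0 ⊕ 0 ⊕ 2 = 2.
A winning move leaves total XOR = 0, i.e. changes one component's Grundy value g to g ⊕ X where X is the current total.
Stack A: need g' = 0⊕2 = 2. Options: 25−1→G=2, 25−4→G=1. Hits: 1.
Stack B: need g' = 0⊕2 = 2. Options: 14−6→G=1, 14−7→G=1. Hits: 0.
Stack C: need g' = 2⊕2 = 0. Options: 24−1→G=1, 24−8→G=0, 24−9→G=3. Hits: 1.

2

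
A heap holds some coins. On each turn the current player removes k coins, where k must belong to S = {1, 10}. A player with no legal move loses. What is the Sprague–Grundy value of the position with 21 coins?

G(0) = 0
G(1) = mex{0} = 1
G(2) = mex{1} = 0
G(3) = mex{0} = 1
G(4) = mex{1} = 0
G(5) = mex{0} = 1
G(6) = mex{1} = 0
G(7) = mex{0} = 1
G(8) = mex{1} = 0
G(9) = mex{0} = 1
G(10) = mex{1,0} = 2
G(11) = mex{2,1} = 0
G(12) = mex{0,0} = 1
G(13) = mex{1,1} = 0
G(14) = mex{0,0} = 1
G(15) = mex{1,1} = 0
G(16) = mex{0,0} = 1
G(17) = mex{1,1} = 0
G(18) = mex{0,0} = 1
G(19) = mex{1,1} = 0
G(20) = mex{0,2} = 1
G(21) = mex{1,0} = 2

2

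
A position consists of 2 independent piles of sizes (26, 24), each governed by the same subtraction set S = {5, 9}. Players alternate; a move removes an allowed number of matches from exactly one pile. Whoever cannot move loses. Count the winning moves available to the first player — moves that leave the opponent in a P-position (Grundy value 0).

0

All piles use S = {5, 9}:
G(0) = 0
G(1) = mex{} = 0
G(2) = mex{} = 0
G(3) = mex{} = 0
G(4) = mex{} = 0
G(5) = mex{0} = 1
G(6) = mex{0} = 1
G(7) = mex{0} = 1
G(8) = mex{0} = 1
G(9) = mex{0,0} = 1
G(10) = mex{1,0} = 2
G(11) = mex{1,0} = 2
G(12) = mex{1,0} = 2
G(13) = mex{1,0} = 2
G(14) = mex{1,1} = 0
G(15) = mex{2,1} = 0
G(16) = mex{2,1} = 0
G(17) = mex{2,1} = 0
G(18) = mex{2,1} = 0
G(19) = mex{0,2} = 1
G(20) = mex{0,2} = 1
G(21) = mex{0,2} = 1
G(22) = mex{0,2} = 1
G(23) = mex{0,0} = 1
G(24) = mex{1,0} = 2
G(25) = mex{1,0} = 2
G(26) = mex{1,0} = 2
Pile A: G(26) = 2.
Pile B: G(24) = 2.
Combined Grundy value = 2 ⊕ 2 = 0.
A winning move leaves total XOR = 0, i.e. changes one component's Grundy value g to g ⊕ X where X is the current total.
Pile A: target g' = 2⊕0 = 2, but every legal move changes the Grundy value (mex property), so 0 moves.
Pile B: target g' = 2⊕0 = 2, but every legal move changes the Grundy value (mex property), so 0 moves.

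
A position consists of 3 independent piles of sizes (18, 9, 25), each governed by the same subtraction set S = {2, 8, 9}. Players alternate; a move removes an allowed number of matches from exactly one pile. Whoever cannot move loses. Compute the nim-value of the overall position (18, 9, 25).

1

All piles use S = {2, 8, 9}:
G(0) = 0
G(1) = mex{} = 0
G(2) = mex{0} = 1
G(3) = mex{0} = 1
G(4) = mex{1} = 0
G(5) = mex{1} = 0
G(6) = mex{0} = 1
G(7) = mex{0} = 1
G(8) = mex{1,0} = 2
G(9) = mex{1,0,0} = 2
G(10) = mex{2,1,0} = 3
G(11) = mex{2,1,1} = 0
G(12) = mex{3,0,1} = 2
G(13) = mex{0,0,0} = 1
G(14) = mex{2,1,0} = 3
G(15) = mex{1,1,1} = 0
G(16) = mex{3,2,1} = 0
G(17) = mex{0,2,2} = 1
G(18) = mex{0,3,2} = 1
G(19) = mex{1,0,3} = 2
G(20) = mex{1,2,0} = 3
G(21) = mex{2,1,2} = 0
G(22) = mex{3,3,1} = 0
G(23) = mex{0,0,3} = 1
G(24) = mex{0,0,0} = 1
G(25) = mex{1,1,0} = 2
Pile A: G(18) = 1.
Pile B: G(9) = 2.
Pile C: G(25) = 2.
Combined Grundy value = 1 ⊕ 2 ⊕ 2 = 1.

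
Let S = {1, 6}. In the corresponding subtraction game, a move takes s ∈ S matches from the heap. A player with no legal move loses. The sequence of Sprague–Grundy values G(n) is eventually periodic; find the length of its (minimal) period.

n :  0  1  2  3  4  5  6  7  8  9 10 11 12 13 14 15
G :  0  1  0  1  0  1  2  0  1  0  1  0  1  2  0  1
G(n+7) = G(n) holds for n = 0,…,5 (a full window of length max(S) = 6), so the sequence is purely periodic with period 7.

7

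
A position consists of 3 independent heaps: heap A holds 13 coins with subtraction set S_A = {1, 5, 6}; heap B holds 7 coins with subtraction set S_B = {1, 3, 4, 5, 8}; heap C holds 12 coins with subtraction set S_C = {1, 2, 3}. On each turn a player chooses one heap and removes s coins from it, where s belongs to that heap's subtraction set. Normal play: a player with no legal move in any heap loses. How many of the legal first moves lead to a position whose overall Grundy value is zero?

Heap A, S = {1, 5, 6}:
G(0) = 0
G(1) = mex{0} = 1
G(2) = mex{1} = 0
G(3) = mex{0} = 1
G(4) = mex{1} = 0
G(5) = mex{0,0} = 1
G(6) = mex{1,1,0} = 2
G(7) = mex{2,0,1} = 3
G(8) = mex{3,1,0} = 2
G(9) = mex{2,0,1} = 3
G(10) = mex{3,1,0} = 2
G(11) = mex{2,2,1} = 0
G(12) = mex{0,3,2} = 1
G(13) = mex{1,2,3} = 0
G_A(13) = 0.
Heap B, S = {1, 3, 4, 5, 8}:
G(0) = 0
G(1) = mex{0} = 1
G(2) = mex{1} = 0
G(3) = mex{0,0} = 1
G(4) = mex{1,1,0} = 2
G(5) = mex{2,0,1,0} = 3
G(6) = mex{3,1,0,1} = 2
G(7) = mex{2,2,1,0} = 3
G_B(7) = 3.
Heap C, S = {1, 2, 3}:
G(0) = 0
G(1) = mex{0} = 1
G(2) = mex{1,0} = 2
G(3) = mex{2,1,0} = 3
G(4) = mex{3,2,1} = 0
G(5) = mex{0,3,2} = 1
G(6) = mex{1,0,3} = 2
G(7) = mex{2,1,0} = 3
G(8) = mex{3,2,1} = 0
G(9) = mex{0,3,2} = 1
G(10) = mex{1,0,3} = 2
G(11) = mex{2,1,0} = 3
G(12) = mex{3,2,1} = 0
G_C(12) = 0.
Combined Grundy value = 0 ⊕ 3 ⊕ 0 = 3.
A winning move leaves total XOR = 0, i.e. changes one component's Grundy value g to g ⊕ X where X is the current total.
Heap A: need g' = 0⊕3 = 3. Options: 13−1→G=1, 13−5→G=2, 13−6→G=3. Hits: 1.
Heap B: need g' = 3⊕3 = 0. Options: 7−1→G=2, 7−3→G=2, 7−4→G=1, 7−5→G=0. Hits: 1.
Heap C: need g' = 0⊕3 = 3. Options: 12−1→G=3, 12−2→G=2, 12−3→G=1. Hits: 1.

3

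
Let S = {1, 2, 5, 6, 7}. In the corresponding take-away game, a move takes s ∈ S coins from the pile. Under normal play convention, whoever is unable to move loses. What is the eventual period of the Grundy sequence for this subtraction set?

11

G(0) = 0
G(1) = mex{0} = 1
G(2) = mex{1,0} = 2
G(3) = mex{2,1} = 0
G(4) = mex{0,2} = 1
G(5) = mex{1,0,0} = 2
G(6) = mex{2,1,1,0} = 3
G(7) = mex{3,2,2,1,0} = 4
G(8) = mex{4,3,0,2,1} = 5
G(9) = mex{5,4,1,0,2} = 3
G(10) = mex{3,5,2,1,0} = 4
G(11) = mex{4,3,3,2,1} = 0
G(12) = mex{0,4,4,3,2} = 1
G(13) = mex{1,0,5,4,3} = 2
G(14) = mex{2,1,3,5,4} = 0
G(15) = mex{0,2,4,3,5} = 1
G(16) = mex{1,0,0,4,3} = 2
G(17) = mex{2,1,1,0,4} = 3
G(18) = mex{3,2,2,1,0} = 4
G(19) = mex{4,3,0,2,1} = 5
G(20) = mex{5,4,1,0,2} = 3
G(21) = mex{3,5,2,1,0} = 4
G(22) = mex{4,3,3,2,1} = 0
G(23) = mex{0,4,4,3,2} = 1
G(n+11) = G(n) holds for n = 0,…,6 (a full window of length max(S) = 7), so the sequence is purely periodic with period 11.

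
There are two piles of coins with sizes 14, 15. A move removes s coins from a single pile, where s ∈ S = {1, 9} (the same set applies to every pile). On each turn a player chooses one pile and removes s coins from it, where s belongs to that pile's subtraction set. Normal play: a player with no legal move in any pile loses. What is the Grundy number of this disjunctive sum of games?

All piles use S = {1, 9}:
G(0) = 0
G(1) = mex{0} = 1
G(2) = mex{1} = 0
G(3) = mex{0} = 1
G(4) = mex{1} = 0
G(5) = mex{0} = 1
G(6) = mex{1} = 0
G(7) = mex{0} = 1
G(8) = mex{1} = 0
G(9) = mex{0,0} = 1
G(10) = mex{1,1} = 0
G(11) = mex{0,0} = 1
G(12) = mex{1,1} = 0
G(13) = mex{0,0} = 1
G(14) = mex{1,1} = 0
G(15) = mex{0,0} = 1
Pile A: G(14) = 0.
Pile B: G(15) = 1.
Combined Grundy value = 0 ⊕ 1 = 1.

1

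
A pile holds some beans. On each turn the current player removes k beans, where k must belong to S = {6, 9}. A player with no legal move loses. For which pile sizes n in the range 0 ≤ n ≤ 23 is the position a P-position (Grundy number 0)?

n :  0  1  2  3  4  5  6  7  8  9 10 11 12 13 14 15 16 17 18 19 20 21 22 23
G :  0  0  0  0  0  0  1  1  1  1  1  1  2  2  2  0  0  0  0  0  0  1  1  1
P-positions are exactly the n with G(n) = 0.

0, 1, 2, 3, 4, 5, 15, 16, 17, 18, 19, 20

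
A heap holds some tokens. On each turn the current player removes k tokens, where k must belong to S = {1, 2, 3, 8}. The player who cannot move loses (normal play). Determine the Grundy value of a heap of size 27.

G(0) = 0
G(1) = mex{0} = 1
G(2) = mex{1,0} = 2
G(3) = mex{2,1,0} = 3
G(4) = mex{3,2,1} = 0
G(5) = mex{0,3,2} = 1
G(6) = mex{1,0,3} = 2
G(7) = mex{2,1,0} = 3
G(8) = mex{3,2,1,0} = 4
G(9) = mex{4,3,2,1} = 0
G(10) = mex{0,4,3,2} = 1
G(11) = mex{1,0,4,3} = 2
G(12) = mex{2,1,0,0} = 3
G(13) = mex{3,2,1,1} = 0
G(14) = mex{0,3,2,2} = 1
G(15) = mex{1,0,3,3} = 2
G(16) = mex{2,1,0,4} = 3
G(17) = mex{3,2,1,0} = 4
G(18) = mex{4,3,2,1} = 0
G(19) = mex{0,4,3,2} = 1
G(20) = mex{1,0,4,3} = 2
G(21) = mex{2,1,0,0} = 3
G(22) = mex{3,2,1,1} = 0
G(23) = mex{0,3,2,2} = 1
G(24) = mex{1,0,3,3} = 2
G(25) = mex{2,1,0,4} = 3
G(26) = mex{3,2,1,0} = 4
G(27) = mex{4,3,2,1} = 0

0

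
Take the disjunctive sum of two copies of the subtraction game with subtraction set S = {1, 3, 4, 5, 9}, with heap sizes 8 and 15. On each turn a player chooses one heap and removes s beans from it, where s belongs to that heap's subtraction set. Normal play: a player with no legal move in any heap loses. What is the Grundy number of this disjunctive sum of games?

All heaps use S = {1, 3, 4, 5, 9}:
G(0) = 0
G(1) = mex{0} = 1
G(2) = mex{1} = 0
G(3) = mex{0,0} = 1
G(4) = mex{1,1,0} = 2
G(5) = mex{2,0,1,0} = 3
G(6) = mex{3,1,0,1} = 2
G(7) = mex{2,2,1,0} = 3
G(8) = mex{3,3,2,1} = 0
G(9) = mex{0,2,3,2,0} = 1
G(10) = mex{1,3,2,3,1} = 0
G(11) = mex{0,0,3,2,0} = 1
G(12) = mex{1,1,0,3,1} = 2
G(13) = mex{2,0,1,0,2} = 3
G(14) = mex{3,1,0,1,3} = 2
G(15) = mex{2,2,1,0,2} = 3
Heap A: G(8) = 0.
Heap B: G(15) = 3.
Combined Grundy value = 0 ⊕ 3 = 3.

3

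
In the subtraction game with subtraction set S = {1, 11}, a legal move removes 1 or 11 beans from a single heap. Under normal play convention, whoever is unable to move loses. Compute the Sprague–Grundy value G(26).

0

G(0) = 0
G(1) = mex{0} = 1
G(2) = mex{1} = 0
G(3) = mex{0} = 1
G(4) = mex{1} = 0
G(5) = mex{0} = 1
G(6) = mex{1} = 0
G(7) = mex{0} = 1
G(8) = mex{1} = 0
G(9) = mex{0} = 1
G(10) = mex{1} = 0
G(11) = mex{0,0} = 1
G(12) = mex{1,1} = 0
G(13) = mex{0,0} = 1
G(14) = mex{1,1} = 0
G(15) = mex{0,0} = 1
G(16) = mex{1,1} = 0
G(17) = mex{0,0} = 1
G(18) = mex{1,1} = 0
G(19) = mex{0,0} = 1
G(20) = mex{1,1} = 0
G(21) = mex{0,0} = 1
G(22) = mex{1,1} = 0
G(23) = mex{0,0} = 1
G(24) = mex{1,1} = 0
G(25) = mex{0,0} = 1
G(26) = mex{1,1} = 0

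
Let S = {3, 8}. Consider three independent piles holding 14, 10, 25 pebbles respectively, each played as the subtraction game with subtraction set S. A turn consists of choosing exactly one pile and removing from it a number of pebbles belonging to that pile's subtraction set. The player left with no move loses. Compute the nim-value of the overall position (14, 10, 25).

1

All piles use S = {3, 8}:
G(0) = 0
G(1) = mex{} = 0
G(2) = mex{} = 0
G(3) = mex{0} = 1
G(4) = mex{0} = 1
G(5) = mex{0} = 1
G(6) = mex{1} = 0
G(7) = mex{1} = 0
G(8) = mex{1,0} = 2
G(9) = mex{0,0} = 1
G(10) = mex{0,0} = 1
G(11) = mex{2,1} = 0
G(12) = mex{1,1} = 0
G(13) = mex{1,1} = 0
G(14) = mex{0,0} = 1
G(15) = mex{0,0} = 1
G(16) = mex{0,2} = 1
G(17) = mex{1,1} = 0
G(18) = mex{1,1} = 0
G(19) = mex{1,0} = 2
G(20) = mex{0,0} = 1
G(21) = mex{0,0} = 1
G(22) = mex{2,1} = 0
G(23) = mex{1,1} = 0
G(24) = mex{1,1} = 0
G(25) = mex{0,0} = 1
Pile A: G(14) = 1.
Pile B: G(10) = 1.
Pile C: G(25) = 1.
Combined Grundy value = 1 ⊕ 1 ⊕ 1 = 1.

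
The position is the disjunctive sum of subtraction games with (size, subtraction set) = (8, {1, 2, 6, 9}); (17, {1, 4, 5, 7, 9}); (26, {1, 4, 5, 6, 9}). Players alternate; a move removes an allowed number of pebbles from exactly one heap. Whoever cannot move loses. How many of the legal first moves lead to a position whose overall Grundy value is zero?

4

Heap A, S = {1, 2, 6, 9}:
n : 0 1 2 3 4 5 6 7 8
G : 0 1 2 0 1 2 3 0 1
G_A(8) = 1.
Heap B, S = {1, 4, 5, 7, 9}:
G(0) = 0
G(1) = mex{0} = 1
G(2) = mex{1} = 0
G(3) = mex{0} = 1
G(4) = mex{1,0} = 2
G(5) = mex{2,1,0} = 3
G(6) = mex{3,0,1} = 2
G(7) = mex{2,1,0,0} = 3
G(8) = mex{3,2,1,1} = 0
G(9) = mex{0,3,2,0,0} = 1
G(10) = mex{1,2,3,1,1} = 0
G(11) = mex{0,3,2,2,0} = 1
G(12) = mex{1,0,3,3,1} = 2
G(13) = mex{2,1,0,2,2} = 3
G(14) = mex{3,0,1,3,3} = 2
G(15) = mex{2,1,0,0,2} = 3
G(16) = mex{3,2,1,1,3} = 0
G(17) = mex{0,3,2,0,0} = 1
G_B(17) = 1.
Heap C, S = {1, 4, 5, 6, 9}:
n :  0  1  2  3  4  5  6  7  8  9 10 11 12 13 14 15 16 17 18 19 20 21 22 23 24 25 26
G :  0  1  0  1  2  3  2  3  4  5  0  1  0  1  2  3  2  3  4  5  0  1  0  1  2  3  2
G_C(26) = 2.
Combined Grundy value = 1 ⊕ 1 ⊕ 2 = 2.
A winning move leaves total XOR = 0, i.e. changes one component's Grundy value g to g ⊕ X where X is the current total.
Heap A: need g' = 1⊕2 = 3. Options: 8−1→G=0, 8−2→G=3, 8−6→G=2. Hits: 1.
Heap B: need g' = 1⊕2 = 3. Options: 17−1→G=0, 17−4→G=3, 17−5→G=2, 17−7→G=0, 17−9→G=0. Hits: 1.
Heap C: need g' = 2⊕2 = 0. Options: 26−1→G=3, 26−4→G=0, 26−5→G=1, 26−6→G=0, 26−9→G=3. Hits: 2.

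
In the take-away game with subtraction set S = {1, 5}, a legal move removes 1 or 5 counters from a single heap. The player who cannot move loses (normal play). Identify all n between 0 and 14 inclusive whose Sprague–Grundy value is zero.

0, 2, 4, 6, 8, 10, 12, 14

n :  0  1  2  3  4  5  6  7  8  9 10 11 12 13 14
G :  0  1  0  1  0  1  0  1  0  1  0  1  0  1  0
P-positions are exactly the n with G(n) = 0.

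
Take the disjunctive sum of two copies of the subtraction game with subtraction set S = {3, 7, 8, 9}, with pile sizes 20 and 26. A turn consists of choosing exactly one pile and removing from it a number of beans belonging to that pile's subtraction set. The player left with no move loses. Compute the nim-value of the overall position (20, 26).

2

All piles use S = {3, 7, 8, 9}:
G(0) = 0
G(1) = mex{} = 0
G(2) = mex{} = 0
G(3) = mex{0} = 1
G(4) = mex{0} = 1
G(5) = mex{0} = 1
G(6) = mex{1} = 0
G(7) = mex{1,0} = 2
G(8) = mex{1,0,0} = 2
G(9) = mex{0,0,0,0} = 1
G(10) = mex{2,1,0,0} = 3
G(11) = mex{2,1,1,0} = 3
G(12) = mex{1,1,1,1} = 0
G(13) = mex{3,0,1,1} = 2
G(14) = mex{3,2,0,1} = 4
G(15) = mex{0,2,2,0} = 1
G(16) = mex{2,1,2,2} = 0
G(17) = mex{4,3,1,2} = 0
G(18) = mex{1,3,3,1} = 0
G(19) = mex{0,0,3,3} = 1
G(20) = mex{0,2,0,3} = 1
G(21) = mex{0,4,2,0} = 1
G(22) = mex{1,1,4,2} = 0
G(23) = mex{1,0,1,4} = 2
G(24) = mex{1,0,0,1} = 2
G(25) = mex{0,0,0,0} = 1
G(26) = mex{2,1,0,0} = 3
Pile A: G(20) = 1.
Pile B: G(26) = 3.
Combined Grundy value = 1 ⊕ 3 = 2.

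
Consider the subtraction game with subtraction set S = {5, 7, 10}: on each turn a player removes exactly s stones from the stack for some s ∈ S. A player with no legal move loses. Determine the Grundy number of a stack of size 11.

n :  0  1  2  3  4  5  6  7  8  9 10 11
G :  0  0  0  0  0  1  1  1  1  1  2  2

2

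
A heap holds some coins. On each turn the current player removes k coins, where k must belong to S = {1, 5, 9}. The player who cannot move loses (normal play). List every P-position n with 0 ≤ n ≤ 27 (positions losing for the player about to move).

0, 2, 4, 6, 8, 10, 12, 14, 16, 18, 20, 22, 24, 26

G(0) = 0
G(1) = mex{0} = 1
G(2) = mex{1} = 0
G(3) = mex{0} = 1
G(4) = mex{1} = 0
G(5) = mex{0,0} = 1
G(6) = mex{1,1} = 0
G(7) = mex{0,0} = 1
G(8) = mex{1,1} = 0
G(9) = mex{0,0,0} = 1
G(10) = mex{1,1,1} = 0
G(11) = mex{0,0,0} = 1
G(12) = mex{1,1,1} = 0
G(13) = mex{0,0,0} = 1
G(14) = mex{1,1,1} = 0
G(15) = mex{0,0,0} = 1
G(16) = mex{1,1,1} = 0
G(17) = mex{0,0,0} = 1
G(18) = mex{1,1,1} = 0
G(19) = mex{0,0,0} = 1
G(20) = mex{1,1,1} = 0
G(21) = mex{0,0,0} = 1
G(22) = mex{1,1,1} = 0
G(23) = mex{0,0,0} = 1
G(24) = mex{1,1,1} = 0
G(25) = mex{0,0,0} = 1
G(26) = mex{1,1,1} = 0
G(27) = mex{0,0,0} = 1
P-positions are exactly the n with G(n) = 0.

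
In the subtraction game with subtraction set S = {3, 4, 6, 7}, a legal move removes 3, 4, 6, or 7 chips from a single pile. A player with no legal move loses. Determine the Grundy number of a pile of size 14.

1

G(0) = 0
G(1) = mex{} = 0
G(2) = mex{} = 0
G(3) = mex{0} = 1
G(4) = mex{0,0} = 1
G(5) = mex{0,0} = 1
G(6) = mex{1,0,0} = 2
G(7) = mex{1,1,0,0} = 2
G(8) = mex{1,1,0,0} = 2
G(9) = mex{2,1,1,0} = 3
G(10) = mex{2,2,1,1} = 0
G(11) = mex{2,2,1,1} = 0
G(12) = mex{3,2,2,1} = 0
G(13) = mex{0,3,2,2} = 1
G(14) = mex{0,0,2,2} = 1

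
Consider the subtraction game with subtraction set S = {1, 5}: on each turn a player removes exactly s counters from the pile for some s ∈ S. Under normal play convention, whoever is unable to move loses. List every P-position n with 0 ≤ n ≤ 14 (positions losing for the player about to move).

0, 2, 4, 6, 8, 10, 12, 14

G(0) = 0
G(1) = mex{0} = 1
G(2) = mex{1} = 0
G(3) = mex{0} = 1
G(4) = mex{1} = 0
G(5) = mex{0,0} = 1
G(6) = mex{1,1} = 0
G(7) = mex{0,0} = 1
G(8) = mex{1,1} = 0
G(9) = mex{0,0} = 1
G(10) = mex{1,1} = 0
G(11) = mex{0,0} = 1
G(12) = mex{1,1} = 0
G(13) = mex{0,0} = 1
G(14) = mex{1,1} = 0
P-positions are exactly the n with G(n) = 0.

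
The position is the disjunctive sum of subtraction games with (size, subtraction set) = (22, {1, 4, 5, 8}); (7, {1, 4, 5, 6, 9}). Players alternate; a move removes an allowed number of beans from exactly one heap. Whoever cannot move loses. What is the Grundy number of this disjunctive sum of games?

Heap A, S = {1, 4, 5, 8}:
G(0) = 0
G(1) = mex{0} = 1
G(2) = mex{1} = 0
G(3) = mex{0} = 1
G(4) = mex{1,0} = 2
G(5) = mex{2,1,0} = 3
G(6) = mex{3,0,1} = 2
G(7) = mex{2,1,0} = 3
G(8) = mex{3,2,1,0} = 4
G(9) = mex{4,3,2,1} = 0
G(10) = mex{0,2,3,0} = 1
G(11) = mex{1,3,2,1} = 0
G(12) = mex{0,4,3,2} = 1
G(13) = mex{1,0,4,3} = 2
G(14) = mex{2,1,0,2} = 3
G(15) = mex{3,0,1,3} = 2
G(16) = mex{2,1,0,4} = 3
G(17) = mex{3,2,1,0} = 4
G(18) = mex{4,3,2,1} = 0
G(19) = mex{0,2,3,0} = 1
G(20) = mex{1,3,2,1} = 0
G(21) = mex{0,4,3,2} = 1
G(22) = mex{1,0,4,3} = 2
G_A(22) = 2.
Heap B, S = {1, 4, 5, 6, 9}:
n : 0 1 2 3 4 5 6 7
G : 0 1 0 1 2 3 2 3
G_B(7) = 3.
Combined Grundy value = 2 ⊕ 3 = 1.

1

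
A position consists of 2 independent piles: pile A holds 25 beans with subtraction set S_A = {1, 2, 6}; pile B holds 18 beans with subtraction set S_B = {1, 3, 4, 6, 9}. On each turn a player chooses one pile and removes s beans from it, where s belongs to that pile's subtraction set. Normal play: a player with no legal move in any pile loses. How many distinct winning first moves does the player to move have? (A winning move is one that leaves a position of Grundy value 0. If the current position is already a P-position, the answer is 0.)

Pile A, S = {1, 2, 6}:
G(0) = 0
G(1) = mex{0} = 1
G(2) = mex{1,0} = 2
G(3) = mex{2,1} = 0
G(4) = mex{0,2} = 1
G(5) = mex{1,0} = 2
G(6) = mex{2,1,0} = 3
G(7) = mex{3,2,1} = 0
G(8) = mex{0,3,2} = 1
G(9) = mex{1,0,0} = 2
G(10) = mex{2,1,1} = 0
G(11) = mex{0,2,2} = 1
G(12) = mex{1,0,3} = 2
G(13) = mex{2,1,0} = 3
G(14) = mex{3,2,1} = 0
G(15) = mex{0,3,2} = 1
G(16) = mex{1,0,0} = 2
G(17) = mex{2,1,1} = 0
G(18) = mex{0,2,2} = 1
G(19) = mex{1,0,3} = 2
G(20) = mex{2,1,0} = 3
G(21) = mex{3,2,1} = 0
G(22) = mex{0,3,2} = 1
G(23) = mex{1,0,0} = 2
G(24) = mex{2,1,1} = 0
G(25) = mex{0,2,2} = 1
G_A(25) = 1.
Pile B, S = {1, 3, 4, 6, 9}:
G(0) = 0
G(1) = mex{0} = 1
G(2) = mex{1} = 0
G(3) = mex{0,0} = 1
G(4) = mex{1,1,0} = 2
G(5) = mex{2,0,1} = 3
G(6) = mex{3,1,0,0} = 2
G(7) = mex{2,2,1,1} = 0
G(8) = mex{0,3,2,0} = 1
G(9) = mex{1,2,3,1,0} = 4
G(10) = mex{4,0,2,2,1} = 3
G(11) = mex{3,1,0,3,0} = 2
G(12) = mex{2,4,1,2,1} = 0
G(13) = mex{0,3,4,0,2} = 1
G(14) = mex{1,2,3,1,3} = 0
G(15) = mex{0,0,2,4,2} = 1
G(16) = mex{1,1,0,3,0} = 2
G(17) = mex{2,0,1,2,1} = 3
G(18) = mex{3,1,0,0,4} = 2
G_B(18) = 2.
Combined Grundy value = 1 ⊕ 2 = 3.
A winning move leaves total XOR = 0, i.e. changes one component's Grundy value g to g ⊕ X where X is the current total.
Pile A: need g' = 1⊕3 = 2. Options: 25−1→G=0, 25−2→G=2, 25−6→G=2. Hits: 2.
Pile B: need g' = 2⊕3 = 1. Options: 18−1→G=3, 18−3→G=1, 18−4→G=0, 18−6→G=0, 18−9→G=4. Hits: 1.

3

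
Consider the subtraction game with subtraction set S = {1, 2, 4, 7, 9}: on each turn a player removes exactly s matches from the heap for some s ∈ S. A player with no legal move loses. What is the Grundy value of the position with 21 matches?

n :  0  1  2  3  4  5  6  7  8  9 10 11 12 13 14 15 16 17 18 19 20 21
G :  0  1  2  0  1  2  0  1  2  3  4  0  1  2  0  1  2  0  1  2  3  4

4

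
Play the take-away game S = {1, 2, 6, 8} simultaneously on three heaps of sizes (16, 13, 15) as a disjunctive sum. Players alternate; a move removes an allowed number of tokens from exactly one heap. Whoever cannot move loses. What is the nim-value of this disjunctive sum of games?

0

All heaps use S = {1, 2, 6, 8}:
G(0) = 0
G(1) = mex{0} = 1
G(2) = mex{1,0} = 2
G(3) = mex{2,1} = 0
G(4) = mex{0,2} = 1
G(5) = mex{1,0} = 2
G(6) = mex{2,1,0} = 3
G(7) = mex{3,2,1} = 0
G(8) = mex{0,3,2,0} = 1
G(9) = mex{1,0,0,1} = 2
G(10) = mex{2,1,1,2} = 0
G(11) = mex{0,2,2,0} = 1
G(12) = mex{1,0,3,1} = 2
G(13) = mex{2,1,0,2} = 3
G(14) = mex{3,2,1,3} = 0
G(15) = mex{0,3,2,0} = 1
G(16) = mex{1,0,0,1} = 2
Heap A: G(16) = 2.
Heap B: G(13) = 3.
Heap C: G(15) = 1.
Combined Grundy value = 2 ⊕ 3 ⊕ 1 = 0.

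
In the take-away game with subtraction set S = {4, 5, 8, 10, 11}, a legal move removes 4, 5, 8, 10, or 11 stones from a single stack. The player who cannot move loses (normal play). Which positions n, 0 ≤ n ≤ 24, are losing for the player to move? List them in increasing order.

0, 1, 2, 3, 15, 16, 17, 18

n :  0  1  2  3  4  5  6  7  8  9 10 11 12 13 14 15 16 17 18 19 20 21 22 23 24
G :  0  0  0  0  1  1  1  1  2  2  2  2  3  3  3  0  0  0  0  1  1  1  1  2  2
P-positions are exactly the n with G(n) = 0.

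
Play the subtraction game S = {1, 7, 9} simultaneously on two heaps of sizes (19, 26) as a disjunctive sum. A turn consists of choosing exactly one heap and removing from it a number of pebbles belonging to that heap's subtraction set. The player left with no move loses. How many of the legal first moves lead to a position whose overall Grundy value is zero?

6

All heaps use S = {1, 7, 9}:
n :  0  1  2  3  4  5  6  7  8  9 10 11 12 13 14 15 16 17 18 19 20 21 22 23 24 25 26
G :  0  1  0  1  0  1  0  1  0  1  0  1  0  1  0  1  0  1  0  1  0  1  0  1  0  1  0
Heap A: G(19) = 1.
Heap B: G(26) = 0.
Combined Grundy value = 1 ⊕ 0 = 1.
A winning move leaves total XOR = 0, i.e. changes one component's Grundy value g to g ⊕ X where X is the current total.
Heap A: need g' = 1⊕1 = 0. Options: 19−1→G=0, 19−7→G=0, 19−9→G=0. Hits: 3.
Heap B: need g' = 0⊕1 = 1. Options: 26−1→G=1, 26−7→G=1, 26−9→G=1. Hits: 3.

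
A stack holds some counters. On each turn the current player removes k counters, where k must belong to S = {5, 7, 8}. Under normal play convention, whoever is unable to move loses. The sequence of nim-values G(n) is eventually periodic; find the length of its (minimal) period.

13

n :  0  1  2  3  4  5  6  7  8  9 10 11 12 13 14 15 16 17 18 19 20 21 22 23 24 25 26 27
G :  0  0  0  0  0  1  1  1  1  1  2  2  2  0  0  0  0  0  1  1  1  1  1  2  2  2  0  0
G(n+13) = G(n) holds for n = 0,…,7 (a full window of length max(S) = 8), so the sequence is purely periodic with period 13.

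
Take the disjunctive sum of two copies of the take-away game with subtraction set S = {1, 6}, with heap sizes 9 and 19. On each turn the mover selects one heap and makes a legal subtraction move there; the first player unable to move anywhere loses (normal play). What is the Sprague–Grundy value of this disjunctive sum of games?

All heaps use S = {1, 6}:
n :  0  1  2  3  4  5  6  7  8  9 10 11 12 13 14 15 16 17 18 19
G :  0  1  0  1  0  1  2  0  1  0  1  0  1  2  0  1  0  1  0  1
Heap A: G(9) = 0.
Heap B: G(19) = 1.
Combined Grundy value = 0 ⊕ 1 = 1.

1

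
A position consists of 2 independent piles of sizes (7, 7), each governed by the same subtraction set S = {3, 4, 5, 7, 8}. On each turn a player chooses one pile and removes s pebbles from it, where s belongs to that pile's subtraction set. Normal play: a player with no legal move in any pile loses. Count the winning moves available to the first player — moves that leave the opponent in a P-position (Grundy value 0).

0

All piles use S = {3, 4, 5, 7, 8}:
G(0) = 0
G(1) = mex{} = 0
G(2) = mex{} = 0
G(3) = mex{0} = 1
G(4) = mex{0,0} = 1
G(5) = mex{0,0,0} = 1
G(6) = mex{1,0,0} = 2
G(7) = mex{1,1,0,0} = 2
Pile A: G(7) = 2.
Pile B: G(7) = 2.
Combined Grundy value = 2 ⊕ 2 = 0.
A winning move leaves total XOR = 0, i.e. changes one component's Grundy value g to g ⊕ X where X is the current total.
Pile A: target g' = 2⊕0 = 2, but every legal move changes the Grundy value (mex property), so 0 moves.
Pile B: target g' = 2⊕0 = 2, but every legal move changes the Grundy value (mex property), so 0 moves.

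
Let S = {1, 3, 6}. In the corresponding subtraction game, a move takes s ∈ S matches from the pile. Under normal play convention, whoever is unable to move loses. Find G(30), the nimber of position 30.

G(0) = 0
G(1) = mex{0} = 1
G(2) = mex{1} = 0
G(3) = mex{0,0} = 1
G(4) = mex{1,1} = 0
G(5) = mex{0,0} = 1
G(6) = mex{1,1,0} = 2
G(7) = mex{2,0,1} = 3
G(8) = mex{3,1,0} = 2
G(9) = mex{2,2,1} = 0
G(10) = mex{0,3,0} = 1
G(11) = mex{1,2,1} = 0
G(12) = mex{0,0,2} = 1
G(13) = mex{1,1,3} = 0
G(14) = mex{0,0,2} = 1
G(15) = mex{1,1,0} = 2
G(16) = mex{2,0,1} = 3
G(17) = mex{3,1,0} = 2
G(18) = mex{2,2,1} = 0
G(19) = mex{0,3,0} = 1
G(20) = mex{1,2,1} = 0
G(21) = mex{0,0,2} = 1
G(22) = mex{1,1,3} = 0
G(23) = mex{0,0,2} = 1
G(24) = mex{1,1,0} = 2
G(25) = mex{2,0,1} = 3
G(26) = mex{3,1,0} = 2
G(27) = mex{2,2,1} = 0
G(28) = mex{0,3,0} = 1
G(29) = mex{1,2,1} = 0
G(30) = mex{0,0,2} = 1

1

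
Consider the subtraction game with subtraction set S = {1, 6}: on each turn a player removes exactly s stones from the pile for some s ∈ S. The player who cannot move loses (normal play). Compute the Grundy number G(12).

1

G(0) = 0
G(1) = mex{0} = 1
G(2) = mex{1} = 0
G(3) = mex{0} = 1
G(4) = mex{1} = 0
G(5) = mex{0} = 1
G(6) = mex{1,0} = 2
G(7) = mex{2,1} = 0
G(8) = mex{0,0} = 1
G(9) = mex{1,1} = 0
G(10) = mex{0,0} = 1
G(11) = mex{1,1} = 0
G(12) = mex{0,2} = 1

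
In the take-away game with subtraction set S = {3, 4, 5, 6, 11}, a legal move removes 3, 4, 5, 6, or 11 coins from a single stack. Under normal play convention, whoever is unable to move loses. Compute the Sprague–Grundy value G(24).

2

G(0) = 0
G(1) = mex{} = 0
G(2) = mex{} = 0
G(3) = mex{0} = 1
G(4) = mex{0,0} = 1
G(5) = mex{0,0,0} = 1
G(6) = mex{1,0,0,0} = 2
G(7) = mex{1,1,0,0} = 2
G(8) = mex{1,1,1,0} = 2
G(9) = mex{2,1,1,1} = 0
G(10) = mex{2,2,1,1} = 0
G(11) = mex{2,2,2,1,0} = 3
G(12) = mex{0,2,2,2,0} = 1
G(13) = mex{0,0,2,2,0} = 1
G(14) = mex{3,0,0,2,1} = 4
G(15) = mex{1,3,0,0,1} = 2
G(16) = mex{1,1,3,0,1} = 2
G(17) = mex{4,1,1,3,2} = 0
G(18) = mex{2,4,1,1,2} = 0
G(19) = mex{2,2,4,1,2} = 0
G(20) = mex{0,2,2,4,0} = 1
G(21) = mex{0,0,2,2,0} = 1
G(22) = mex{0,0,0,2,3} = 1
G(23) = mex{1,0,0,0,1} = 2
G(24) = mex{1,1,0,0,1} = 2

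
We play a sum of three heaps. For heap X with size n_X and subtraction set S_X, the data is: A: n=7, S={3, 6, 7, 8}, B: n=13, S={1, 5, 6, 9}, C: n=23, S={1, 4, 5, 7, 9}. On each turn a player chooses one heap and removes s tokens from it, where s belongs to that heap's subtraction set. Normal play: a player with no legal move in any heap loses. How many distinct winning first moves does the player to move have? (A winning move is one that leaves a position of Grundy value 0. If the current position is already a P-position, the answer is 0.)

0

Heap A, S = {3, 6, 7, 8}:
n : 0 1 2 3 4 5 6 7
G : 0 0 0 1 1 1 2 2
G_A(7) = 2.
Heap B, S = {1, 5, 6, 9}:
n :  0  1  2  3  4  5  6  7  8  9 10 11 12 13
G :  0  1  0  1  0  1  2  3  2  3  2  3  0  1
G_B(13) = 1.
Heap C, S = {1, 4, 5, 7, 9}:
n :  0  1  2  3  4  5  6  7  8  9 10 11 12 13 14 15 16 17 18 19 20 21 22 23
G :  0  1  0  1  2  3  2  3  0  1  0  1  2  3  2  3  0  1  0  1  2  3  2  3
G_C(23) = 3.
Combined Grundy value = 2 ⊕ 1 ⊕ 3 = 0.
A winning move leaves total XOR = 0, i.e. changes one component's Grundy value g to g ⊕ X where X is the current total.
Heap A: target g' = 2⊕0 = 2, but every legal move changes the Grundy value (mex property), so 0 moves.
Heap B: target g' = 1⊕0 = 1, but every legal move changes the Grundy value (mex property), so 0 moves.
Heap C: target g' = 3⊕0 = 3, but every legal move changes the Grundy value (mex property), so 0 moves.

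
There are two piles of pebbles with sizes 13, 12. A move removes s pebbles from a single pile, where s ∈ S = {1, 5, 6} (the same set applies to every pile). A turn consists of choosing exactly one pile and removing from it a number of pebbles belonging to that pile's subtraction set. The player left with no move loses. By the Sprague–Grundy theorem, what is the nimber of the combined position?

1

All piles use S = {1, 5, 6}:
G(0) = 0
G(1) = mex{0} = 1
G(2) = mex{1} = 0
G(3) = mex{0} = 1
G(4) = mex{1} = 0
G(5) = mex{0,0} = 1
G(6) = mex{1,1,0} = 2
G(7) = mex{2,0,1} = 3
G(8) = mex{3,1,0} = 2
G(9) = mex{2,0,1} = 3
G(10) = mex{3,1,0} = 2
G(11) = mex{2,2,1} = 0
G(12) = mex{0,3,2} = 1
G(13) = mex{1,2,3} = 0
Pile A: G(13) = 0.
Pile B: G(12) = 1.
Combined Grundy value = 0 ⊕ 1 = 1.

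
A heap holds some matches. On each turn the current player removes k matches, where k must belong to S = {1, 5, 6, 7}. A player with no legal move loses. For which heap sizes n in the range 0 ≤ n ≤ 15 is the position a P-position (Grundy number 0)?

n :  0  1  2  3  4  5  6  7  8  9 10 11 12 13 14 15
G :  0  1  0  1  0  1  2  3  2  3  2  3  0  1  0  1
P-positions are exactly the n with G(n) = 0.

0, 2, 4, 12, 14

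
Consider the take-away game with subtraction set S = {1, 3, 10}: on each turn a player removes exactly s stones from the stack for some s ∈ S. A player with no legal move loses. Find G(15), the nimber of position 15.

G(0) = 0
G(1) = mex{0} = 1
G(2) = mex{1} = 0
G(3) = mex{0,0} = 1
G(4) = mex{1,1} = 0
G(5) = mex{0,0} = 1
G(6) = mex{1,1} = 0
G(7) = mex{0,0} = 1
G(8) = mex{1,1} = 0
G(9) = mex{0,0} = 1
G(10) = mex{1,1,0} = 2
G(11) = mex{2,0,1} = 3
G(12) = mex{3,1,0} = 2
G(13) = mex{2,2,1} = 0
G(14) = mex{0,3,0} = 1
G(15) = mex{1,2,1} = 0

0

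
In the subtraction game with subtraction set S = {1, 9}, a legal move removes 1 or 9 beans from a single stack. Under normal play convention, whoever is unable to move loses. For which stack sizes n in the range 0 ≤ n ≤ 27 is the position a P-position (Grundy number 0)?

G(0) = 0
G(1) = mex{0} = 1
G(2) = mex{1} = 0
G(3) = mex{0} = 1
G(4) = mex{1} = 0
G(5) = mex{0} = 1
G(6) = mex{1} = 0
G(7) = mex{0} = 1
G(8) = mex{1} = 0
G(9) = mex{0,0} = 1
G(10) = mex{1,1} = 0
G(11) = mex{0,0} = 1
G(12) = mex{1,1} = 0
G(13) = mex{0,0} = 1
G(14) = mex{1,1} = 0
G(15) = mex{0,0} = 1
G(16) = mex{1,1} = 0
G(17) = mex{0,0} = 1
G(18) = mex{1,1} = 0
G(19) = mex{0,0} = 1
G(20) = mex{1,1} = 0
G(21) = mex{0,0} = 1
G(22) = mex{1,1} = 0
G(23) = mex{0,0} = 1
G(24) = mex{1,1} = 0
G(25) = mex{0,0} = 1
G(26) = mex{1,1} = 0
G(27) = mex{0,0} = 1
P-positions are exactly the n with G(n) = 0.

0, 2, 4, 6, 8, 10, 12, 14, 16, 18, 20, 22, 24, 26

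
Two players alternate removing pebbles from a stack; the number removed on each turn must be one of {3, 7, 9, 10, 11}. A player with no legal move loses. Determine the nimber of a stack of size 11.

n :  0  1  2  3  4  5  6  7  8  9 10 11
G :  0  0  0  1  1  1  0  2  2  1  3  3

3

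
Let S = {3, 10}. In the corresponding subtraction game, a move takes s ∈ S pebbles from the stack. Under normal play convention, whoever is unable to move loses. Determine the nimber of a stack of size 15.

0

n :  0  1  2  3  4  5  6  7  8  9 10 11 12 13 14 15
G :  0  0  0  1  1  1  0  0  0  1  1  1  2  0  0  0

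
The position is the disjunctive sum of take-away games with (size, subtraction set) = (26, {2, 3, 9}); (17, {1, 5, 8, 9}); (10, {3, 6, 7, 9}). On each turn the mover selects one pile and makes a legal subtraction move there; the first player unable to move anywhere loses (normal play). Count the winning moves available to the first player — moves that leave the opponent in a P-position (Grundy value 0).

0

Pile A, S = {2, 3, 9}:
n :  0  1  2  3  4  5  6  7  8  9 10 11 12 13 14 15 16 17 18 19 20 21 22 23 24 25 26
G :  0  0  1  1  2  0  0  1  1  2  2  0  0  1  1  2  0  0  1  1  2  2  0  0  1  1  2
G_A(26) = 2.
Pile B, S = {1, 5, 8, 9}:
n :  0  1  2  3  4  5  6  7  8  9 10 11 12 13 14 15 16 17
G :  0  1  0  1  0  1  0  1  2  3  2  3  2  3  2  3  0  1
G_B(17) = 1.
Pile C, S = {3, 6, 7, 9}:
G(0) = 0
G(1) = mex{} = 0
G(2) = mex{} = 0
G(3) = mex{0} = 1
G(4) = mex{0} = 1
G(5) = mex{0} = 1
G(6) = mex{1,0} = 2
G(7) = mex{1,0,0} = 2
G(8) = mex{1,0,0} = 2
G(9) = mex{2,1,0,0} = 3
G(10) = mex{2,1,1,0} = 3
G_C(10) = 3.
Combined Grundy value = 2 ⊕ 1 ⊕ 3 = 0.
A winning move leaves total XOR = 0, i.e. changes one component's Grundy value g to g ⊕ X where X is the current total.
Pile A: target g' = 2⊕0 = 2, but every legal move changes the Grundy value (mex property), so 0 moves.
Pile B: target g' = 1⊕0 = 1, but every legal move changes the Grundy value (mex property), so 0 moves.
Pile C: target g' = 3⊕0 = 3, but every legal move changes the Grundy value (mex property), so 0 moves.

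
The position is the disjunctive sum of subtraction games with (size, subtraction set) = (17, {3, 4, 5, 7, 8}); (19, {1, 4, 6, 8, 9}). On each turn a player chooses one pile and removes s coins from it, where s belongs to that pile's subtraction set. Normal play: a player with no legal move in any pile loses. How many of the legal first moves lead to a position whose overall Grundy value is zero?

Pile A, S = {3, 4, 5, 7, 8}:
n :  0  1  2  3  4  5  6  7  8  9 10 11 12 13 14 15 16 17
G :  0  0  0  1  1  1  2  2  2  3  3  0  0  0  1  1  1  2
G_A(17) = 2.
Pile B, S = {1, 4, 6, 8, 9}:
G(0) = 0
G(1) = mex{0} = 1
G(2) = mex{1} = 0
G(3) = mex{0} = 1
G(4) = mex{1,0} = 2
G(5) = mex{2,1} = 0
G(6) = mex{0,0,0} = 1
G(7) = mex{1,1,1} = 0
G(8) = mex{0,2,0,0} = 1
G(9) = mex{1,0,1,1,0} = 2
G(10) = mex{2,1,2,0,1} = 3
G(11) = mex{3,0,0,1,0} = 2
G(12) = mex{2,1,1,2,1} = 0
G(13) = mex{0,2,0,0,2} = 1
G(14) = mex{1,3,1,1,0} = 2
G(15) = mex{2,2,2,0,1} = 3
G(16) = mex{3,0,3,1,0} = 2
G(17) = mex{2,1,2,2,1} = 0
G(18) = mex{0,2,0,3,2} = 1
G(19) = mex{1,3,1,2,3} = 0
G_B(19) = 0.
Combined Grundy value = 2 ⊕ 0 = 2.
A winning move leaves total XOR = 0, i.e. changes one component's Grundy value g to g ⊕ X where X is the current total.
Pile A: need g' = 2⊕2 = 0. Options: 17−3→G=1, 17−4→G=0, 17−5→G=0, 17−7→G=3, 17−8→G=3. Hits: 2.
Pile B: need g' = 0⊕2 = 2. Options: 19−1→G=1, 19−4→G=3, 19−6→G=1, 19−8→G=2, 19−9→G=3. Hits: 1.

3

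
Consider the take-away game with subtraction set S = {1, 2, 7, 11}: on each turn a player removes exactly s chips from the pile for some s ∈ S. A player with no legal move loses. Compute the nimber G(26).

n :  0  1  2  3  4  5  6  7  8  9 10 11 12 13 14 15 16 17 18 19 20 21 22 23 24 25 26
G :  0  1  2  0  1  2  0  1  2  0  1  2  0  1  2  0  1  2  0  1  2  0  1  2  0  1  2

2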